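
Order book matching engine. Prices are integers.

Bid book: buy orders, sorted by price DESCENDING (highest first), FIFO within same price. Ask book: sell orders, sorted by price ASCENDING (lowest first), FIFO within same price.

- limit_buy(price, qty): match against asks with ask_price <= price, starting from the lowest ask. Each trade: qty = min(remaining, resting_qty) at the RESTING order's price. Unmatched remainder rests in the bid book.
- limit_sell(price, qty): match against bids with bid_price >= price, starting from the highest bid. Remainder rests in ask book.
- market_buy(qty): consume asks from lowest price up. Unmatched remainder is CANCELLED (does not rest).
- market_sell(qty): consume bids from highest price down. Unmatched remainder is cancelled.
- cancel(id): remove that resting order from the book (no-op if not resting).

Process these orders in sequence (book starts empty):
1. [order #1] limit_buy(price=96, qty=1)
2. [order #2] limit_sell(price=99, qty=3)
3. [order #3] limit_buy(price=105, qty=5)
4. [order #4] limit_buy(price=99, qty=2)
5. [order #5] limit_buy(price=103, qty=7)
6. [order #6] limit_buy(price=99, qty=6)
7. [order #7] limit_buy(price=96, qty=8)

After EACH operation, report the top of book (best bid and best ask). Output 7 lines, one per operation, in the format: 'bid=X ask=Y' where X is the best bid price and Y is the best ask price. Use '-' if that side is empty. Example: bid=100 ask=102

After op 1 [order #1] limit_buy(price=96, qty=1): fills=none; bids=[#1:1@96] asks=[-]
After op 2 [order #2] limit_sell(price=99, qty=3): fills=none; bids=[#1:1@96] asks=[#2:3@99]
After op 3 [order #3] limit_buy(price=105, qty=5): fills=#3x#2:3@99; bids=[#3:2@105 #1:1@96] asks=[-]
After op 4 [order #4] limit_buy(price=99, qty=2): fills=none; bids=[#3:2@105 #4:2@99 #1:1@96] asks=[-]
After op 5 [order #5] limit_buy(price=103, qty=7): fills=none; bids=[#3:2@105 #5:7@103 #4:2@99 #1:1@96] asks=[-]
After op 6 [order #6] limit_buy(price=99, qty=6): fills=none; bids=[#3:2@105 #5:7@103 #4:2@99 #6:6@99 #1:1@96] asks=[-]
After op 7 [order #7] limit_buy(price=96, qty=8): fills=none; bids=[#3:2@105 #5:7@103 #4:2@99 #6:6@99 #1:1@96 #7:8@96] asks=[-]

Answer: bid=96 ask=-
bid=96 ask=99
bid=105 ask=-
bid=105 ask=-
bid=105 ask=-
bid=105 ask=-
bid=105 ask=-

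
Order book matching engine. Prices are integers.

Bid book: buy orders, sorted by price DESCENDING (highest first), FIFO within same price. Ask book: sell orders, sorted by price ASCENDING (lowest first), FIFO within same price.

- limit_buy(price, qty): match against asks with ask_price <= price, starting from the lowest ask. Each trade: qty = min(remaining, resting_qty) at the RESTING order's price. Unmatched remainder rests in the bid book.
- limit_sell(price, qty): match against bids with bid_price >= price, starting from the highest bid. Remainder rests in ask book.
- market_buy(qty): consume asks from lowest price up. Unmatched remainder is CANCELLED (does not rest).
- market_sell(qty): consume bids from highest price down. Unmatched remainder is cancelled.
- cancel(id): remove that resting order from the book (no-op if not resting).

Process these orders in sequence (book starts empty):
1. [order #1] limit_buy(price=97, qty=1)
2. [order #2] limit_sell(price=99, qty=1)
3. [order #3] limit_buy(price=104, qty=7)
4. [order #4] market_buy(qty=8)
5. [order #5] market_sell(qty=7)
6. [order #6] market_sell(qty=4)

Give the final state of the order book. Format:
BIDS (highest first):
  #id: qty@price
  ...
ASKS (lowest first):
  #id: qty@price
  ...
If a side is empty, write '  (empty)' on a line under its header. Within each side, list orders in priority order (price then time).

After op 1 [order #1] limit_buy(price=97, qty=1): fills=none; bids=[#1:1@97] asks=[-]
After op 2 [order #2] limit_sell(price=99, qty=1): fills=none; bids=[#1:1@97] asks=[#2:1@99]
After op 3 [order #3] limit_buy(price=104, qty=7): fills=#3x#2:1@99; bids=[#3:6@104 #1:1@97] asks=[-]
After op 4 [order #4] market_buy(qty=8): fills=none; bids=[#3:6@104 #1:1@97] asks=[-]
After op 5 [order #5] market_sell(qty=7): fills=#3x#5:6@104 #1x#5:1@97; bids=[-] asks=[-]
After op 6 [order #6] market_sell(qty=4): fills=none; bids=[-] asks=[-]

Answer: BIDS (highest first):
  (empty)
ASKS (lowest first):
  (empty)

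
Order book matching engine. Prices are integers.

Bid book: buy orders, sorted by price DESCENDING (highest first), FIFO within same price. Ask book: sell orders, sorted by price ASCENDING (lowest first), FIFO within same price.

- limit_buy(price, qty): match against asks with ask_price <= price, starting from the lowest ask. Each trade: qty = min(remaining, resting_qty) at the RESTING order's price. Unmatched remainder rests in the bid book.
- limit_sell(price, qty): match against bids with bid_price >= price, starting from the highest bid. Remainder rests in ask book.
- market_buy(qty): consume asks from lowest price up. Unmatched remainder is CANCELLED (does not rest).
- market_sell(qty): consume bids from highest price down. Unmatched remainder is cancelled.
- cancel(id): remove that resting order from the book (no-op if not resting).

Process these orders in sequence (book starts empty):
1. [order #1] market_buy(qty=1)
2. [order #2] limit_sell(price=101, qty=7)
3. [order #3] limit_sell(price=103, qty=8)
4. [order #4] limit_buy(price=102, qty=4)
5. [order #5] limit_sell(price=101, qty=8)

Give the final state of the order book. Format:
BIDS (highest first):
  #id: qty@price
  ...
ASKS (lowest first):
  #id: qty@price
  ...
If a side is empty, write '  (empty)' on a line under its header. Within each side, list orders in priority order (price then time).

Answer: BIDS (highest first):
  (empty)
ASKS (lowest first):
  #2: 3@101
  #5: 8@101
  #3: 8@103

Derivation:
After op 1 [order #1] market_buy(qty=1): fills=none; bids=[-] asks=[-]
After op 2 [order #2] limit_sell(price=101, qty=7): fills=none; bids=[-] asks=[#2:7@101]
After op 3 [order #3] limit_sell(price=103, qty=8): fills=none; bids=[-] asks=[#2:7@101 #3:8@103]
After op 4 [order #4] limit_buy(price=102, qty=4): fills=#4x#2:4@101; bids=[-] asks=[#2:3@101 #3:8@103]
After op 5 [order #5] limit_sell(price=101, qty=8): fills=none; bids=[-] asks=[#2:3@101 #5:8@101 #3:8@103]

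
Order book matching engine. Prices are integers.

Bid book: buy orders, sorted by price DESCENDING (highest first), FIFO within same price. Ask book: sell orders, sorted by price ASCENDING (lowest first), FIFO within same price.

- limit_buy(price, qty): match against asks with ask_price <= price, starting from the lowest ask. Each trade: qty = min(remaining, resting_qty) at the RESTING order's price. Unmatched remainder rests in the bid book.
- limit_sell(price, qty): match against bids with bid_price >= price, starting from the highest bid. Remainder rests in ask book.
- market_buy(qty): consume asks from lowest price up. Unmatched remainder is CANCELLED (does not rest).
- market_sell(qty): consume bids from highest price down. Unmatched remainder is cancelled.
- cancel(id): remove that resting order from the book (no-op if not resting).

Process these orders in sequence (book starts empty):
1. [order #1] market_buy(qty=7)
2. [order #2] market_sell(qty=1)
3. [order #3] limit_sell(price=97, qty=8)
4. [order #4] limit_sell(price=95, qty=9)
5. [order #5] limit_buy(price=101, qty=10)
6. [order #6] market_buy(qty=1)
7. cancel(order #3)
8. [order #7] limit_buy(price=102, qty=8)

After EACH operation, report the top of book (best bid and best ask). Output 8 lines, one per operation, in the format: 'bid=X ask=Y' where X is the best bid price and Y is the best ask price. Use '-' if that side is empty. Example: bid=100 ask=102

After op 1 [order #1] market_buy(qty=7): fills=none; bids=[-] asks=[-]
After op 2 [order #2] market_sell(qty=1): fills=none; bids=[-] asks=[-]
After op 3 [order #3] limit_sell(price=97, qty=8): fills=none; bids=[-] asks=[#3:8@97]
After op 4 [order #4] limit_sell(price=95, qty=9): fills=none; bids=[-] asks=[#4:9@95 #3:8@97]
After op 5 [order #5] limit_buy(price=101, qty=10): fills=#5x#4:9@95 #5x#3:1@97; bids=[-] asks=[#3:7@97]
After op 6 [order #6] market_buy(qty=1): fills=#6x#3:1@97; bids=[-] asks=[#3:6@97]
After op 7 cancel(order #3): fills=none; bids=[-] asks=[-]
After op 8 [order #7] limit_buy(price=102, qty=8): fills=none; bids=[#7:8@102] asks=[-]

Answer: bid=- ask=-
bid=- ask=-
bid=- ask=97
bid=- ask=95
bid=- ask=97
bid=- ask=97
bid=- ask=-
bid=102 ask=-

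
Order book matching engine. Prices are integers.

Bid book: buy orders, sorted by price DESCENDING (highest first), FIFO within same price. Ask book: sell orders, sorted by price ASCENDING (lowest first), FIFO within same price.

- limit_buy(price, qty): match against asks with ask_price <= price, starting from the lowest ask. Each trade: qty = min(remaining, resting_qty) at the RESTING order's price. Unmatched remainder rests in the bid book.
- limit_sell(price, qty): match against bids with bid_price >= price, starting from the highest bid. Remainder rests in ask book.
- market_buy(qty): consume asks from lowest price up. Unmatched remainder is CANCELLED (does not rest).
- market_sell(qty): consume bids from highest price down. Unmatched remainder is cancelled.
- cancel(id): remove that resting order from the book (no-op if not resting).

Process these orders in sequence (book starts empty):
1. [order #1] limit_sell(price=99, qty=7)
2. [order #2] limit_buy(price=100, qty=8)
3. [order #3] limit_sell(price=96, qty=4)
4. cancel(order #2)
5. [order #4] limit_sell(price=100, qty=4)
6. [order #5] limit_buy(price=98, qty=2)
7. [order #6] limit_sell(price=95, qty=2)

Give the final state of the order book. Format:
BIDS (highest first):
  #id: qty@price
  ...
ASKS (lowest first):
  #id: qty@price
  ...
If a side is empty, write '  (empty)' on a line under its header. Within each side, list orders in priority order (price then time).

After op 1 [order #1] limit_sell(price=99, qty=7): fills=none; bids=[-] asks=[#1:7@99]
After op 2 [order #2] limit_buy(price=100, qty=8): fills=#2x#1:7@99; bids=[#2:1@100] asks=[-]
After op 3 [order #3] limit_sell(price=96, qty=4): fills=#2x#3:1@100; bids=[-] asks=[#3:3@96]
After op 4 cancel(order #2): fills=none; bids=[-] asks=[#3:3@96]
After op 5 [order #4] limit_sell(price=100, qty=4): fills=none; bids=[-] asks=[#3:3@96 #4:4@100]
After op 6 [order #5] limit_buy(price=98, qty=2): fills=#5x#3:2@96; bids=[-] asks=[#3:1@96 #4:4@100]
After op 7 [order #6] limit_sell(price=95, qty=2): fills=none; bids=[-] asks=[#6:2@95 #3:1@96 #4:4@100]

Answer: BIDS (highest first):
  (empty)
ASKS (lowest first):
  #6: 2@95
  #3: 1@96
  #4: 4@100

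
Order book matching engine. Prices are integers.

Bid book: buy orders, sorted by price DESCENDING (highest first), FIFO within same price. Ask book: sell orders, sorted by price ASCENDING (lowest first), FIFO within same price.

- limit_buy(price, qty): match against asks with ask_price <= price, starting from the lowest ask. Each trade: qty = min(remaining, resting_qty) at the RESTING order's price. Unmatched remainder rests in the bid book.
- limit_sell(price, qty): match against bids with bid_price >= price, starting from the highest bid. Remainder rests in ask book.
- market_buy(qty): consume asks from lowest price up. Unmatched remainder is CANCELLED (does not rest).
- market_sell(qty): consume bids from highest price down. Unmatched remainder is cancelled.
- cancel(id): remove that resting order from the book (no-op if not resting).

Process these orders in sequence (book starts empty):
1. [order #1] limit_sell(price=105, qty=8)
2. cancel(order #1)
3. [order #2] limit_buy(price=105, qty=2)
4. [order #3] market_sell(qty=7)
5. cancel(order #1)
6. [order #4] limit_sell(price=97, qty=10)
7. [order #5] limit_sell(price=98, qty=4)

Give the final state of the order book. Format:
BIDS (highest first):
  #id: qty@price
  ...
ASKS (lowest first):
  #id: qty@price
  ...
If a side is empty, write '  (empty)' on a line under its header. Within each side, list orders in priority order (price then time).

After op 1 [order #1] limit_sell(price=105, qty=8): fills=none; bids=[-] asks=[#1:8@105]
After op 2 cancel(order #1): fills=none; bids=[-] asks=[-]
After op 3 [order #2] limit_buy(price=105, qty=2): fills=none; bids=[#2:2@105] asks=[-]
After op 4 [order #3] market_sell(qty=7): fills=#2x#3:2@105; bids=[-] asks=[-]
After op 5 cancel(order #1): fills=none; bids=[-] asks=[-]
After op 6 [order #4] limit_sell(price=97, qty=10): fills=none; bids=[-] asks=[#4:10@97]
After op 7 [order #5] limit_sell(price=98, qty=4): fills=none; bids=[-] asks=[#4:10@97 #5:4@98]

Answer: BIDS (highest first):
  (empty)
ASKS (lowest first):
  #4: 10@97
  #5: 4@98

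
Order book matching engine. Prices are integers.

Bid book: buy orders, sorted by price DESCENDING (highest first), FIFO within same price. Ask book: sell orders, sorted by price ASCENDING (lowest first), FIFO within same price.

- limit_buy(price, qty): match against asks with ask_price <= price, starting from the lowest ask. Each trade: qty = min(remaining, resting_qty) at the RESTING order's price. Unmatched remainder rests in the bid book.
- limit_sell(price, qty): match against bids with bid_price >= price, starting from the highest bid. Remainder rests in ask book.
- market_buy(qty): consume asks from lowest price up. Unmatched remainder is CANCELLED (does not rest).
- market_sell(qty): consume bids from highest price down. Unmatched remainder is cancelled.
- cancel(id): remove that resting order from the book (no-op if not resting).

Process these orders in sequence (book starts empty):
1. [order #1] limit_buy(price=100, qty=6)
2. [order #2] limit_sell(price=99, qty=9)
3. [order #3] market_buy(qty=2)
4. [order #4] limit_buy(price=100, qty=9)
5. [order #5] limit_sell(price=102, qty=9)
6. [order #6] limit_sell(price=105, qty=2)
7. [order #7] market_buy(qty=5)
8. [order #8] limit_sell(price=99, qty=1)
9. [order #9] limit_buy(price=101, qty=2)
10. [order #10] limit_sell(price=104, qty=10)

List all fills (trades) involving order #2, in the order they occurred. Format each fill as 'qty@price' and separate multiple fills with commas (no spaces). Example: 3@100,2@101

After op 1 [order #1] limit_buy(price=100, qty=6): fills=none; bids=[#1:6@100] asks=[-]
After op 2 [order #2] limit_sell(price=99, qty=9): fills=#1x#2:6@100; bids=[-] asks=[#2:3@99]
After op 3 [order #3] market_buy(qty=2): fills=#3x#2:2@99; bids=[-] asks=[#2:1@99]
After op 4 [order #4] limit_buy(price=100, qty=9): fills=#4x#2:1@99; bids=[#4:8@100] asks=[-]
After op 5 [order #5] limit_sell(price=102, qty=9): fills=none; bids=[#4:8@100] asks=[#5:9@102]
After op 6 [order #6] limit_sell(price=105, qty=2): fills=none; bids=[#4:8@100] asks=[#5:9@102 #6:2@105]
After op 7 [order #7] market_buy(qty=5): fills=#7x#5:5@102; bids=[#4:8@100] asks=[#5:4@102 #6:2@105]
After op 8 [order #8] limit_sell(price=99, qty=1): fills=#4x#8:1@100; bids=[#4:7@100] asks=[#5:4@102 #6:2@105]
After op 9 [order #9] limit_buy(price=101, qty=2): fills=none; bids=[#9:2@101 #4:7@100] asks=[#5:4@102 #6:2@105]
After op 10 [order #10] limit_sell(price=104, qty=10): fills=none; bids=[#9:2@101 #4:7@100] asks=[#5:4@102 #10:10@104 #6:2@105]

Answer: 6@100,2@99,1@99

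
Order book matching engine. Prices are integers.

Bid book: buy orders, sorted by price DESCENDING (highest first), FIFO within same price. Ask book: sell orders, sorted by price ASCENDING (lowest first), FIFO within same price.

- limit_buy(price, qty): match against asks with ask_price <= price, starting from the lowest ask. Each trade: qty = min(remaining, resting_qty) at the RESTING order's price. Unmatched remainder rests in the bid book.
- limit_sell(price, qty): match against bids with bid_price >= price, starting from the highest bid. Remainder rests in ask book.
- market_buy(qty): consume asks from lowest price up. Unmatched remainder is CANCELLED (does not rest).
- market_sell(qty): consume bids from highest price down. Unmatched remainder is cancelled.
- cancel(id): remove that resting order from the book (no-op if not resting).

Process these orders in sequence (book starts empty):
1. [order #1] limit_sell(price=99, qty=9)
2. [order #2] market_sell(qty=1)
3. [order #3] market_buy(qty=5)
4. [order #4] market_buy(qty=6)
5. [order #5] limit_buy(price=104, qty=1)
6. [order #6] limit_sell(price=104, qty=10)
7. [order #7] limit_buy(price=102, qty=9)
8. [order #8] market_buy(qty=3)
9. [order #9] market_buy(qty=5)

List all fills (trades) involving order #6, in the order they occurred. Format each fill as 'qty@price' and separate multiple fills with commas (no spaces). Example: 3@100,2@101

After op 1 [order #1] limit_sell(price=99, qty=9): fills=none; bids=[-] asks=[#1:9@99]
After op 2 [order #2] market_sell(qty=1): fills=none; bids=[-] asks=[#1:9@99]
After op 3 [order #3] market_buy(qty=5): fills=#3x#1:5@99; bids=[-] asks=[#1:4@99]
After op 4 [order #4] market_buy(qty=6): fills=#4x#1:4@99; bids=[-] asks=[-]
After op 5 [order #5] limit_buy(price=104, qty=1): fills=none; bids=[#5:1@104] asks=[-]
After op 6 [order #6] limit_sell(price=104, qty=10): fills=#5x#6:1@104; bids=[-] asks=[#6:9@104]
After op 7 [order #7] limit_buy(price=102, qty=9): fills=none; bids=[#7:9@102] asks=[#6:9@104]
After op 8 [order #8] market_buy(qty=3): fills=#8x#6:3@104; bids=[#7:9@102] asks=[#6:6@104]
After op 9 [order #9] market_buy(qty=5): fills=#9x#6:5@104; bids=[#7:9@102] asks=[#6:1@104]

Answer: 1@104,3@104,5@104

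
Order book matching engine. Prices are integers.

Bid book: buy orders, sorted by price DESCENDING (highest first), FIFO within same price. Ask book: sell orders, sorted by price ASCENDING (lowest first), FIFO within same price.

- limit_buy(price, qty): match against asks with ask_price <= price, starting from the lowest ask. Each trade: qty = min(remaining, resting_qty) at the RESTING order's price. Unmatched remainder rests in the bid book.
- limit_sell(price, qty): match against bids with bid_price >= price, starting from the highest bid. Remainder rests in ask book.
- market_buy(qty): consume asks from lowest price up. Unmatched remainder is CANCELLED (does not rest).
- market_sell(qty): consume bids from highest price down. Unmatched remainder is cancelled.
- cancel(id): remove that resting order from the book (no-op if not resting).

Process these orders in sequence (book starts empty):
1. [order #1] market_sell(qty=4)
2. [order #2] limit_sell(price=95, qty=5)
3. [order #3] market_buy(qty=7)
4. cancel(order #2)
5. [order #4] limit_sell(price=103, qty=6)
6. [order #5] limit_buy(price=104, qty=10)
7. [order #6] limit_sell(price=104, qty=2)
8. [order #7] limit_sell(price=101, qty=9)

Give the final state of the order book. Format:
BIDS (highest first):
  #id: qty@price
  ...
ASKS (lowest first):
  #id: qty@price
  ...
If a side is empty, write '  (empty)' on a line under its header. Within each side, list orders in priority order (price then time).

After op 1 [order #1] market_sell(qty=4): fills=none; bids=[-] asks=[-]
After op 2 [order #2] limit_sell(price=95, qty=5): fills=none; bids=[-] asks=[#2:5@95]
After op 3 [order #3] market_buy(qty=7): fills=#3x#2:5@95; bids=[-] asks=[-]
After op 4 cancel(order #2): fills=none; bids=[-] asks=[-]
After op 5 [order #4] limit_sell(price=103, qty=6): fills=none; bids=[-] asks=[#4:6@103]
After op 6 [order #5] limit_buy(price=104, qty=10): fills=#5x#4:6@103; bids=[#5:4@104] asks=[-]
After op 7 [order #6] limit_sell(price=104, qty=2): fills=#5x#6:2@104; bids=[#5:2@104] asks=[-]
After op 8 [order #7] limit_sell(price=101, qty=9): fills=#5x#7:2@104; bids=[-] asks=[#7:7@101]

Answer: BIDS (highest first):
  (empty)
ASKS (lowest first):
  #7: 7@101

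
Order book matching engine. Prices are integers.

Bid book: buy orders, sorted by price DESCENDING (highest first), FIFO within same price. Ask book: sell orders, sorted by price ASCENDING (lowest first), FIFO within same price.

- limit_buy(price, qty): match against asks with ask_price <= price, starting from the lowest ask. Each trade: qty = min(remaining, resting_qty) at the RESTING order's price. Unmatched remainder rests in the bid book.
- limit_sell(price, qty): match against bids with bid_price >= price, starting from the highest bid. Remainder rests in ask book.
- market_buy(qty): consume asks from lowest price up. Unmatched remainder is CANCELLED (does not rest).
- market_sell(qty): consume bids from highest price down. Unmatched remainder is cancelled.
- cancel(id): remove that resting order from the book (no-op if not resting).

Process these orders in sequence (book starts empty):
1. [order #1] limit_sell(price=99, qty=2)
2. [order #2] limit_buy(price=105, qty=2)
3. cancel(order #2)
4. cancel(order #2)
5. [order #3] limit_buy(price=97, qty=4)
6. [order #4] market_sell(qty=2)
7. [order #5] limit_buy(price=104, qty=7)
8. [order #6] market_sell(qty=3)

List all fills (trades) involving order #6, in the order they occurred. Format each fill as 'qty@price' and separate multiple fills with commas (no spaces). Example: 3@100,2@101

After op 1 [order #1] limit_sell(price=99, qty=2): fills=none; bids=[-] asks=[#1:2@99]
After op 2 [order #2] limit_buy(price=105, qty=2): fills=#2x#1:2@99; bids=[-] asks=[-]
After op 3 cancel(order #2): fills=none; bids=[-] asks=[-]
After op 4 cancel(order #2): fills=none; bids=[-] asks=[-]
After op 5 [order #3] limit_buy(price=97, qty=4): fills=none; bids=[#3:4@97] asks=[-]
After op 6 [order #4] market_sell(qty=2): fills=#3x#4:2@97; bids=[#3:2@97] asks=[-]
After op 7 [order #5] limit_buy(price=104, qty=7): fills=none; bids=[#5:7@104 #3:2@97] asks=[-]
After op 8 [order #6] market_sell(qty=3): fills=#5x#6:3@104; bids=[#5:4@104 #3:2@97] asks=[-]

Answer: 3@104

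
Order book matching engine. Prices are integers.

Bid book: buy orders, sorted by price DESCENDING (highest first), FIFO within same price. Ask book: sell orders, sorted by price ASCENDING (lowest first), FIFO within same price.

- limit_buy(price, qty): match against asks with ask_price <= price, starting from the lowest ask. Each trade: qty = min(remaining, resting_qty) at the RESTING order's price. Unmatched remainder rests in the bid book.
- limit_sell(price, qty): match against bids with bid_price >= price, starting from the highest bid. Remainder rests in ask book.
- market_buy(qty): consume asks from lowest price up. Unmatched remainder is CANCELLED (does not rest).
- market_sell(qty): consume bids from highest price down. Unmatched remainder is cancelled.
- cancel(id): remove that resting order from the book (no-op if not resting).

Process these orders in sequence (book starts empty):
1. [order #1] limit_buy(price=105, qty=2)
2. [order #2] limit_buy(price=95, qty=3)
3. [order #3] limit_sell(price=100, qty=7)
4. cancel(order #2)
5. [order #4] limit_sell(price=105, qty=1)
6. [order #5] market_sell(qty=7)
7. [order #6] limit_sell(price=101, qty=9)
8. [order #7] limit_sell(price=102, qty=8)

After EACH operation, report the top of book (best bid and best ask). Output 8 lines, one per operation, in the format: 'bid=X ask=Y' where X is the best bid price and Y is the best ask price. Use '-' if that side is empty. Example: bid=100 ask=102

After op 1 [order #1] limit_buy(price=105, qty=2): fills=none; bids=[#1:2@105] asks=[-]
After op 2 [order #2] limit_buy(price=95, qty=3): fills=none; bids=[#1:2@105 #2:3@95] asks=[-]
After op 3 [order #3] limit_sell(price=100, qty=7): fills=#1x#3:2@105; bids=[#2:3@95] asks=[#3:5@100]
After op 4 cancel(order #2): fills=none; bids=[-] asks=[#3:5@100]
After op 5 [order #4] limit_sell(price=105, qty=1): fills=none; bids=[-] asks=[#3:5@100 #4:1@105]
After op 6 [order #5] market_sell(qty=7): fills=none; bids=[-] asks=[#3:5@100 #4:1@105]
After op 7 [order #6] limit_sell(price=101, qty=9): fills=none; bids=[-] asks=[#3:5@100 #6:9@101 #4:1@105]
After op 8 [order #7] limit_sell(price=102, qty=8): fills=none; bids=[-] asks=[#3:5@100 #6:9@101 #7:8@102 #4:1@105]

Answer: bid=105 ask=-
bid=105 ask=-
bid=95 ask=100
bid=- ask=100
bid=- ask=100
bid=- ask=100
bid=- ask=100
bid=- ask=100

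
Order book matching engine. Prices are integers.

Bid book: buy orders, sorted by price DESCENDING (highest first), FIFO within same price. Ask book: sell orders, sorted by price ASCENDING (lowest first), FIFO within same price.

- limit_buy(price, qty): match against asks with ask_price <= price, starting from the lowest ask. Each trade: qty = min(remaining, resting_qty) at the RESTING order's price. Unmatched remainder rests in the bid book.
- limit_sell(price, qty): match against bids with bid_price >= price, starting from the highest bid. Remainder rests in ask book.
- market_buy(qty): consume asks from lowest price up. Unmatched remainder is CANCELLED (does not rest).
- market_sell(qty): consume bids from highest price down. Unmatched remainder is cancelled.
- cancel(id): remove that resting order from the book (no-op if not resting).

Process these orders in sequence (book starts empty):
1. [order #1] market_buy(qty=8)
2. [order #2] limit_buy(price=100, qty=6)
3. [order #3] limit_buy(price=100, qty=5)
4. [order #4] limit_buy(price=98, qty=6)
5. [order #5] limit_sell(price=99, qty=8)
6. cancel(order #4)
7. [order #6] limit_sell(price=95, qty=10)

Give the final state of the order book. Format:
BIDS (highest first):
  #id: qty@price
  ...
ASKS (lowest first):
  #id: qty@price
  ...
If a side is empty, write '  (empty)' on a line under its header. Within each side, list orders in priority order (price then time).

Answer: BIDS (highest first):
  (empty)
ASKS (lowest first):
  #6: 7@95

Derivation:
After op 1 [order #1] market_buy(qty=8): fills=none; bids=[-] asks=[-]
After op 2 [order #2] limit_buy(price=100, qty=6): fills=none; bids=[#2:6@100] asks=[-]
After op 3 [order #3] limit_buy(price=100, qty=5): fills=none; bids=[#2:6@100 #3:5@100] asks=[-]
After op 4 [order #4] limit_buy(price=98, qty=6): fills=none; bids=[#2:6@100 #3:5@100 #4:6@98] asks=[-]
After op 5 [order #5] limit_sell(price=99, qty=8): fills=#2x#5:6@100 #3x#5:2@100; bids=[#3:3@100 #4:6@98] asks=[-]
After op 6 cancel(order #4): fills=none; bids=[#3:3@100] asks=[-]
After op 7 [order #6] limit_sell(price=95, qty=10): fills=#3x#6:3@100; bids=[-] asks=[#6:7@95]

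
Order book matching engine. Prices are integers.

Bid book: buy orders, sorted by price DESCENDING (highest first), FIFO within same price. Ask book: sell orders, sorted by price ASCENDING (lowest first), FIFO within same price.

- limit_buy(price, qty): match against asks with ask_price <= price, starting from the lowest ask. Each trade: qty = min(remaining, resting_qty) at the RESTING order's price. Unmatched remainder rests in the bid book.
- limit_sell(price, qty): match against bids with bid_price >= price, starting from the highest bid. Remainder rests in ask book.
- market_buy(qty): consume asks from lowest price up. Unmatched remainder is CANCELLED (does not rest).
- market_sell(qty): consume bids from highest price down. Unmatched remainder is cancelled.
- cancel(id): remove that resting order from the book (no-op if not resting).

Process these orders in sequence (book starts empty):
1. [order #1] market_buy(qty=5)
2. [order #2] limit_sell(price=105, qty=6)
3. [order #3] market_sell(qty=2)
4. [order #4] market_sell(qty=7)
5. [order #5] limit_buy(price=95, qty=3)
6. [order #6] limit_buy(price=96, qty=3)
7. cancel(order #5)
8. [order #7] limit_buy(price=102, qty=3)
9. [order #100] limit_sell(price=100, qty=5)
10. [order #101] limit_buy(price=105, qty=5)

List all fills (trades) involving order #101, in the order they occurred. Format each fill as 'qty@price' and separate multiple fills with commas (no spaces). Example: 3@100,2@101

After op 1 [order #1] market_buy(qty=5): fills=none; bids=[-] asks=[-]
After op 2 [order #2] limit_sell(price=105, qty=6): fills=none; bids=[-] asks=[#2:6@105]
After op 3 [order #3] market_sell(qty=2): fills=none; bids=[-] asks=[#2:6@105]
After op 4 [order #4] market_sell(qty=7): fills=none; bids=[-] asks=[#2:6@105]
After op 5 [order #5] limit_buy(price=95, qty=3): fills=none; bids=[#5:3@95] asks=[#2:6@105]
After op 6 [order #6] limit_buy(price=96, qty=3): fills=none; bids=[#6:3@96 #5:3@95] asks=[#2:6@105]
After op 7 cancel(order #5): fills=none; bids=[#6:3@96] asks=[#2:6@105]
After op 8 [order #7] limit_buy(price=102, qty=3): fills=none; bids=[#7:3@102 #6:3@96] asks=[#2:6@105]
After op 9 [order #100] limit_sell(price=100, qty=5): fills=#7x#100:3@102; bids=[#6:3@96] asks=[#100:2@100 #2:6@105]
After op 10 [order #101] limit_buy(price=105, qty=5): fills=#101x#100:2@100 #101x#2:3@105; bids=[#6:3@96] asks=[#2:3@105]

Answer: 2@100,3@105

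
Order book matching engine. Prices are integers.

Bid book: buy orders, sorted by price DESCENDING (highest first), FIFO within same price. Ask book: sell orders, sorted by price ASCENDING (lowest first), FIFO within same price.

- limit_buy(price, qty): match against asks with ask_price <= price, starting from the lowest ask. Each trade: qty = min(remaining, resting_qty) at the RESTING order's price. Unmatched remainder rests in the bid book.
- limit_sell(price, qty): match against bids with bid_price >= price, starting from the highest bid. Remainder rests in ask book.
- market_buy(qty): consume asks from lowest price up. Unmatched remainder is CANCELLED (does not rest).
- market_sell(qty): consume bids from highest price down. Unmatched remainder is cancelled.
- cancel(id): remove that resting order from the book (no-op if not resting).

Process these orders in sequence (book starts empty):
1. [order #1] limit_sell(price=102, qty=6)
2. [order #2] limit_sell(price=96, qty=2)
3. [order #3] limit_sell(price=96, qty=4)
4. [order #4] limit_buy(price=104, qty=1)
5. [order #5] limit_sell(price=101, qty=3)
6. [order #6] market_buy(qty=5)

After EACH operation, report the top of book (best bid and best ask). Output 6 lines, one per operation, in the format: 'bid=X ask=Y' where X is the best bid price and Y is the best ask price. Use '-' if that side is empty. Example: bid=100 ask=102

After op 1 [order #1] limit_sell(price=102, qty=6): fills=none; bids=[-] asks=[#1:6@102]
After op 2 [order #2] limit_sell(price=96, qty=2): fills=none; bids=[-] asks=[#2:2@96 #1:6@102]
After op 3 [order #3] limit_sell(price=96, qty=4): fills=none; bids=[-] asks=[#2:2@96 #3:4@96 #1:6@102]
After op 4 [order #4] limit_buy(price=104, qty=1): fills=#4x#2:1@96; bids=[-] asks=[#2:1@96 #3:4@96 #1:6@102]
After op 5 [order #5] limit_sell(price=101, qty=3): fills=none; bids=[-] asks=[#2:1@96 #3:4@96 #5:3@101 #1:6@102]
After op 6 [order #6] market_buy(qty=5): fills=#6x#2:1@96 #6x#3:4@96; bids=[-] asks=[#5:3@101 #1:6@102]

Answer: bid=- ask=102
bid=- ask=96
bid=- ask=96
bid=- ask=96
bid=- ask=96
bid=- ask=101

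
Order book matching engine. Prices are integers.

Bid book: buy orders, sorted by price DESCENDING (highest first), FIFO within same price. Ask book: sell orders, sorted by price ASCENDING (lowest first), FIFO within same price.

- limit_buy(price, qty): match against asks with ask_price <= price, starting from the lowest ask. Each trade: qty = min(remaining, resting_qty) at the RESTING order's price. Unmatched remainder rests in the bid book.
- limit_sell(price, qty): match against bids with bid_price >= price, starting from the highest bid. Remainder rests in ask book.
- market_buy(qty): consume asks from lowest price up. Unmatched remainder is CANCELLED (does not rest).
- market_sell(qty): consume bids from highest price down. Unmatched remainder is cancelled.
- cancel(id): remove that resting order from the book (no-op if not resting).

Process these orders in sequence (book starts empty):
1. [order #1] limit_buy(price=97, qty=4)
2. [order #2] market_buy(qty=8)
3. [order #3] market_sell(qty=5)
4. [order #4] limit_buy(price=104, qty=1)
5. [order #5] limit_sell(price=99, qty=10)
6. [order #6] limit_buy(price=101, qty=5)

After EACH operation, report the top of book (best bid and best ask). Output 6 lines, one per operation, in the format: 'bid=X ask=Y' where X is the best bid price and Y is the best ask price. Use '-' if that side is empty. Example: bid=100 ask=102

Answer: bid=97 ask=-
bid=97 ask=-
bid=- ask=-
bid=104 ask=-
bid=- ask=99
bid=- ask=99

Derivation:
After op 1 [order #1] limit_buy(price=97, qty=4): fills=none; bids=[#1:4@97] asks=[-]
After op 2 [order #2] market_buy(qty=8): fills=none; bids=[#1:4@97] asks=[-]
After op 3 [order #3] market_sell(qty=5): fills=#1x#3:4@97; bids=[-] asks=[-]
After op 4 [order #4] limit_buy(price=104, qty=1): fills=none; bids=[#4:1@104] asks=[-]
After op 5 [order #5] limit_sell(price=99, qty=10): fills=#4x#5:1@104; bids=[-] asks=[#5:9@99]
After op 6 [order #6] limit_buy(price=101, qty=5): fills=#6x#5:5@99; bids=[-] asks=[#5:4@99]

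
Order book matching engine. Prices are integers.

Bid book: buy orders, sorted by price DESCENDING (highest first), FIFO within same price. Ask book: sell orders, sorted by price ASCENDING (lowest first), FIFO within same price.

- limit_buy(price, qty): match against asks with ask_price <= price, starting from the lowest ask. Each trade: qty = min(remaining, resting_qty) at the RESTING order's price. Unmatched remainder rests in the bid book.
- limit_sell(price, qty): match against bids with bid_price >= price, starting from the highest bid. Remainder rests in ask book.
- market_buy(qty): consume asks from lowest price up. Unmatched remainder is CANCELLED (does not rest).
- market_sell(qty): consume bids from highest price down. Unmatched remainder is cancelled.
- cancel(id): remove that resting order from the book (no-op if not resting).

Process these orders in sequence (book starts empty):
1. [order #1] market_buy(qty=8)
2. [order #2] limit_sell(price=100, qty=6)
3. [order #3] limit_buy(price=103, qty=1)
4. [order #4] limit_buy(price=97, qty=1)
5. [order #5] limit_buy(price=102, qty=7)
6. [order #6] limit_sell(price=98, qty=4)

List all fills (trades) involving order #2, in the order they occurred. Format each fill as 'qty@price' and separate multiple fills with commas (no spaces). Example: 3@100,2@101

Answer: 1@100,5@100

Derivation:
After op 1 [order #1] market_buy(qty=8): fills=none; bids=[-] asks=[-]
After op 2 [order #2] limit_sell(price=100, qty=6): fills=none; bids=[-] asks=[#2:6@100]
After op 3 [order #3] limit_buy(price=103, qty=1): fills=#3x#2:1@100; bids=[-] asks=[#2:5@100]
After op 4 [order #4] limit_buy(price=97, qty=1): fills=none; bids=[#4:1@97] asks=[#2:5@100]
After op 5 [order #5] limit_buy(price=102, qty=7): fills=#5x#2:5@100; bids=[#5:2@102 #4:1@97] asks=[-]
After op 6 [order #6] limit_sell(price=98, qty=4): fills=#5x#6:2@102; bids=[#4:1@97] asks=[#6:2@98]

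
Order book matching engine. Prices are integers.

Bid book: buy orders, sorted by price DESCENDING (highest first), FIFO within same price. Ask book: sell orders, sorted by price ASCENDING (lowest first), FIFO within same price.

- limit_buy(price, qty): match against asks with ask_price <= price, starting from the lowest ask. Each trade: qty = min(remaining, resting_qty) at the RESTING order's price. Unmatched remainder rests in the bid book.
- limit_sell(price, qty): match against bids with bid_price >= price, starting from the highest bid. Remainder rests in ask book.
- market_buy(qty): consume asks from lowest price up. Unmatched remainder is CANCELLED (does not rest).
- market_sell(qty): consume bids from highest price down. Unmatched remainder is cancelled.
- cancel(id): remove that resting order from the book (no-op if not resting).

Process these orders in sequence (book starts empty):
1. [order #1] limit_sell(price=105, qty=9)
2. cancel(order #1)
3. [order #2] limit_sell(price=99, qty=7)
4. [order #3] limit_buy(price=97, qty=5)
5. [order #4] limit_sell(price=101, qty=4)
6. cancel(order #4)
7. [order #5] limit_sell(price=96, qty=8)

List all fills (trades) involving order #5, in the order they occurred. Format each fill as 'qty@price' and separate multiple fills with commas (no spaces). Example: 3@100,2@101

After op 1 [order #1] limit_sell(price=105, qty=9): fills=none; bids=[-] asks=[#1:9@105]
After op 2 cancel(order #1): fills=none; bids=[-] asks=[-]
After op 3 [order #2] limit_sell(price=99, qty=7): fills=none; bids=[-] asks=[#2:7@99]
After op 4 [order #3] limit_buy(price=97, qty=5): fills=none; bids=[#3:5@97] asks=[#2:7@99]
After op 5 [order #4] limit_sell(price=101, qty=4): fills=none; bids=[#3:5@97] asks=[#2:7@99 #4:4@101]
After op 6 cancel(order #4): fills=none; bids=[#3:5@97] asks=[#2:7@99]
After op 7 [order #5] limit_sell(price=96, qty=8): fills=#3x#5:5@97; bids=[-] asks=[#5:3@96 #2:7@99]

Answer: 5@97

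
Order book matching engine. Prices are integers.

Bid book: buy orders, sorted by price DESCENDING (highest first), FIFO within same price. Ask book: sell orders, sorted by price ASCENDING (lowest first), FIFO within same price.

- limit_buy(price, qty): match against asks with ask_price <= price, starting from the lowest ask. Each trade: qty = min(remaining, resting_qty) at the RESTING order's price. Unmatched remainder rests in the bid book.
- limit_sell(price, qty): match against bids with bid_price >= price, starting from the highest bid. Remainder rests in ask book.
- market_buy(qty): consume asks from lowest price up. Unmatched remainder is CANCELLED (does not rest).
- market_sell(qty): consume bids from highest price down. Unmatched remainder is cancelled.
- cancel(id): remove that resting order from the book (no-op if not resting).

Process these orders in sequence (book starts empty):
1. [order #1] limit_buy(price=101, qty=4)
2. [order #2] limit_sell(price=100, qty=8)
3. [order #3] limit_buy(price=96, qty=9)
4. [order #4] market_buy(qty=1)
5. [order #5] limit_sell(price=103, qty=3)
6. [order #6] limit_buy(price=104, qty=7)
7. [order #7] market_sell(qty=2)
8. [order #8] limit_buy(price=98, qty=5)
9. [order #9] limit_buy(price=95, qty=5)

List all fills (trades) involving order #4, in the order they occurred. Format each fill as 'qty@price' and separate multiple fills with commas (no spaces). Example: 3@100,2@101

Answer: 1@100

Derivation:
After op 1 [order #1] limit_buy(price=101, qty=4): fills=none; bids=[#1:4@101] asks=[-]
After op 2 [order #2] limit_sell(price=100, qty=8): fills=#1x#2:4@101; bids=[-] asks=[#2:4@100]
After op 3 [order #3] limit_buy(price=96, qty=9): fills=none; bids=[#3:9@96] asks=[#2:4@100]
After op 4 [order #4] market_buy(qty=1): fills=#4x#2:1@100; bids=[#3:9@96] asks=[#2:3@100]
After op 5 [order #5] limit_sell(price=103, qty=3): fills=none; bids=[#3:9@96] asks=[#2:3@100 #5:3@103]
After op 6 [order #6] limit_buy(price=104, qty=7): fills=#6x#2:3@100 #6x#5:3@103; bids=[#6:1@104 #3:9@96] asks=[-]
After op 7 [order #7] market_sell(qty=2): fills=#6x#7:1@104 #3x#7:1@96; bids=[#3:8@96] asks=[-]
After op 8 [order #8] limit_buy(price=98, qty=5): fills=none; bids=[#8:5@98 #3:8@96] asks=[-]
After op 9 [order #9] limit_buy(price=95, qty=5): fills=none; bids=[#8:5@98 #3:8@96 #9:5@95] asks=[-]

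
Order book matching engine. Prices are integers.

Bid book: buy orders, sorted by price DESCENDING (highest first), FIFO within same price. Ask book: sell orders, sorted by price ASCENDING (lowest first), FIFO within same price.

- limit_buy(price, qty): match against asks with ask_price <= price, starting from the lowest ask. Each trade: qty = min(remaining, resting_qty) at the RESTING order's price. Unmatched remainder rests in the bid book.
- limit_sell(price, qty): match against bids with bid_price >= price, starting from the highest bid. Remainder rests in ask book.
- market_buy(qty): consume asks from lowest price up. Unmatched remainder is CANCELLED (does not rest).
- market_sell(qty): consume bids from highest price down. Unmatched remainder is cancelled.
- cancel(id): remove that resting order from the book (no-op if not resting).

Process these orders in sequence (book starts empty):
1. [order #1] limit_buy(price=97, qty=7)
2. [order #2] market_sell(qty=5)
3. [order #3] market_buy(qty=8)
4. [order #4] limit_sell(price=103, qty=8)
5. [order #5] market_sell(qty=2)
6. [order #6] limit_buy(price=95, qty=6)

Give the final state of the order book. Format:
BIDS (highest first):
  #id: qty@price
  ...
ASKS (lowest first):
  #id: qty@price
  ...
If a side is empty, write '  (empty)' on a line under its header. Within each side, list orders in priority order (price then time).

After op 1 [order #1] limit_buy(price=97, qty=7): fills=none; bids=[#1:7@97] asks=[-]
After op 2 [order #2] market_sell(qty=5): fills=#1x#2:5@97; bids=[#1:2@97] asks=[-]
After op 3 [order #3] market_buy(qty=8): fills=none; bids=[#1:2@97] asks=[-]
After op 4 [order #4] limit_sell(price=103, qty=8): fills=none; bids=[#1:2@97] asks=[#4:8@103]
After op 5 [order #5] market_sell(qty=2): fills=#1x#5:2@97; bids=[-] asks=[#4:8@103]
After op 6 [order #6] limit_buy(price=95, qty=6): fills=none; bids=[#6:6@95] asks=[#4:8@103]

Answer: BIDS (highest first):
  #6: 6@95
ASKS (lowest first):
  #4: 8@103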